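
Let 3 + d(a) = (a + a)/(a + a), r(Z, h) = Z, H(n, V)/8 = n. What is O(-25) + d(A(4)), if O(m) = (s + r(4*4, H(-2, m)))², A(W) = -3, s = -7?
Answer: 79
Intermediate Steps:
H(n, V) = 8*n
O(m) = 81 (O(m) = (-7 + 4*4)² = (-7 + 16)² = 9² = 81)
d(a) = -2 (d(a) = -3 + (a + a)/(a + a) = -3 + (2*a)/((2*a)) = -3 + (2*a)*(1/(2*a)) = -3 + 1 = -2)
O(-25) + d(A(4)) = 81 - 2 = 79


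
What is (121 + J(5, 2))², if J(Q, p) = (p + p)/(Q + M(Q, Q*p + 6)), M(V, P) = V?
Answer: 368449/25 ≈ 14738.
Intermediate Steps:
J(Q, p) = p/Q (J(Q, p) = (p + p)/(Q + Q) = (2*p)/((2*Q)) = (2*p)*(1/(2*Q)) = p/Q)
(121 + J(5, 2))² = (121 + 2/5)² = (121 + 2*(⅕))² = (121 + ⅖)² = (607/5)² = 368449/25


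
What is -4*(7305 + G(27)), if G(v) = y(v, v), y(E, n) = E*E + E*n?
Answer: -35052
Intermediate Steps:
y(E, n) = E² + E*n
G(v) = 2*v² (G(v) = v*(v + v) = v*(2*v) = 2*v²)
-4*(7305 + G(27)) = -4*(7305 + 2*27²) = -4*(7305 + 2*729) = -4*(7305 + 1458) = -4*8763 = -35052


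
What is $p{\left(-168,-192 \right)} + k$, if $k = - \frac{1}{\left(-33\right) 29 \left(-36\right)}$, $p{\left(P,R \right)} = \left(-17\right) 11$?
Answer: $- \frac{6442525}{34452} \approx -187.0$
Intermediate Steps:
$p{\left(P,R \right)} = -187$
$k = - \frac{1}{34452}$ ($k = - \frac{1}{\left(-957\right) \left(-36\right)} = - \frac{1}{34452} \approx -2.9026 \cdot 10^{-5}$)
$p{\left(-168,-192 \right)} + k = -187 - \frac{1}{34452} = - \frac{6442525}{34452}$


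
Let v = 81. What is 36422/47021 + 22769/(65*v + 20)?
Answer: 1263111419/248505985 ≈ 5.0828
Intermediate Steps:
36422/47021 + 22769/(65*v + 20) = 36422/47021 + 22769/(65*81 + 20) = 36422*(1/47021) + 22769/(5265 + 20) = 36422/47021 + 22769/5285 = 1263111419/248505985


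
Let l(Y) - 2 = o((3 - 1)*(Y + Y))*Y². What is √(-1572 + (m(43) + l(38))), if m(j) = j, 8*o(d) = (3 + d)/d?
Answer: I*√21487/4 ≈ 36.646*I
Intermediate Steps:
o(d) = (3 + d)/(8*d) (o(d) = ((3 + d)/d)/8 = (3 + d)/(8*d))
l(Y) = 2 + Y*(3 + 4*Y)/32 (l(Y) = 2 + ((3 + (3 - 1)*(Y + Y))/(8*(((3 - 1)*(Y + Y)))))*Y² = 2 + ((3 + 2*(2*Y))/(8*((2*(2*Y)))))*Y² = 2 + ((3 + 4*Y)/(8*((4*Y))))*Y² = 2 + ((1/(4*Y))*(3 + 4*Y)/8)*Y² = 2 + ((3 + 4*Y)/(32*Y))*Y² = 2 + Y*(3 + 4*Y)/32)
√(-1572 + (m(43) + l(38))) = √(-1572 + (43 + (2 + (1/32)*38*(3 + 4*38)))) = √(-1572 + (43 + (2 + (1/32)*38*(3 + 152)))) = √(-1572 + (43 + (2 + (1/32)*38*155))) = √(-1572 + (43 + (2 + 2945/16))) = √(-1572 + (43 + 2977/16)) = √(-1572 + 3665/16) = √(-21487/16) = I*√21487/4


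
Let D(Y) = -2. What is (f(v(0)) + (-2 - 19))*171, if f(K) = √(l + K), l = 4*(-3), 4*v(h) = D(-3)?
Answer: -3591 + 855*I*√2/2 ≈ -3591.0 + 604.58*I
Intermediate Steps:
v(h) = -½ (v(h) = (¼)*(-2) = -½)
l = -12
f(K) = √(-12 + K)
(f(v(0)) + (-2 - 19))*171 = (√(-12 - ½) + (-2 - 19))*171 = (√(-25/2) - 21)*171 = (5*I*√2/2 - 21)*171 = (-21 + 5*I*√2/2)*171 = -3591 + 855*I*√2/2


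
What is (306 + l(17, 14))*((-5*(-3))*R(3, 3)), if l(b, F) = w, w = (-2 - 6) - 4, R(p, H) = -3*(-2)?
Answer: 26460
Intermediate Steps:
R(p, H) = 6
w = -12 (w = -8 - 4 = -12)
l(b, F) = -12
(306 + l(17, 14))*((-5*(-3))*R(3, 3)) = (306 - 12)*(-5*(-3)*6) = 294*(15*6) = 294*90 = 26460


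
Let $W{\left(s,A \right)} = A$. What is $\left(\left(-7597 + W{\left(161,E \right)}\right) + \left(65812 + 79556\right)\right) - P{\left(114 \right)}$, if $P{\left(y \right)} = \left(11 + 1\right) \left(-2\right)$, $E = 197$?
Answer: $137992$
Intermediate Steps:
$P{\left(y \right)} = -24$ ($P{\left(y \right)} = 12 \left(-2\right) = -24$)
$\left(\left(-7597 + W{\left(161,E \right)}\right) + \left(65812 + 79556\right)\right) - P{\left(114 \right)} = \left(\left(-7597 + 197\right) + \left(65812 + 79556\right)\right) - -24 = \left(-7400 + 145368\right) + 24 = 137968 + 24 = 137992$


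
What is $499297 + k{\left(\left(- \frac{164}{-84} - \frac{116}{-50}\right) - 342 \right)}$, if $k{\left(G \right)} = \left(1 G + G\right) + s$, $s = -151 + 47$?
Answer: $\frac{261721711}{525} \approx 4.9852 \cdot 10^{5}$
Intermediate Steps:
$s = -104$
$k{\left(G \right)} = -104 + 2 G$ ($k{\left(G \right)} = \left(1 G + G\right) - 104 = \left(G + G\right) - 104 = 2 G - 104 = -104 + 2 G$)
$499297 + k{\left(\left(- \frac{164}{-84} - \frac{116}{-50}\right) - 342 \right)} = 499297 + \left(-104 + 2 \left(\left(- \frac{164}{-84} - \frac{116}{-50}\right) - 342\right)\right) = 499297 + \left(-104 + 2 \left(\left(\left(-164\right) \left(- \frac{1}{84}\right) - - \frac{58}{25}\right) - 342\right)\right) = 499297 + \left(-104 + 2 \left(\left(\frac{41}{21} + \frac{58}{25}\right) - 342\right)\right) = 499297 + \left(-104 + 2 \left(\frac{2243}{525} - 342\right)\right) = 499297 + \left(-104 + 2 \left(- \frac{177307}{525}\right)\right) = 499297 - \frac{409214}{525} = \frac{261721711}{525}$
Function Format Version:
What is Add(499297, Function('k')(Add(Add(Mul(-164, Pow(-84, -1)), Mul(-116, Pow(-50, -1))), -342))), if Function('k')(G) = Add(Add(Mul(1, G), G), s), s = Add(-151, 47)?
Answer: Rational(261721711, 525) ≈ 4.9852e+5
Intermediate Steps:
s = -104
Function('k')(G) = Add(-104, Mul(2, G)) (Function('k')(G) = Add(Add(Mul(1, G), G), -104) = Add(Add(G, G), -104) = Add(Mul(2, G), -104) = Add(-104, Mul(2, G)))
Add(499297, Function('k')(Add(Add(Mul(-164, Pow(-84, -1)), Mul(-116, Pow(-50, -1))), -342))) = Add(499297, Add(-104, Mul(2, Add(Add(Mul(-164, Pow(-84, -1)), Mul(-116, Pow(-50, -1))), -342)))) = Add(499297, Add(-104, Mul(2, Add(Add(Mul(-164, Rational(-1, 84)), Mul(-116, Rational(-1, 50))), -342)))) = Add(499297, Add(-104, Mul(2, Add(Add(Rational(41, 21), Rational(58, 25)), -342)))) = Add(499297, Add(-104, Mul(2, Add(Rational(2243, 525), -342)))) = Add(499297, Add(-104, Mul(2, Rational(-177307, 525)))) = Add(499297, Add(-104, Rational(-354614, 525))) = Add(499297, Rational(-409214, 525)) = Rational(261721711, 525)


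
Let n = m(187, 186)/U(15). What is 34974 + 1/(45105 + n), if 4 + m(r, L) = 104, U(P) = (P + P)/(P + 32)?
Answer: 4748944593/135785 ≈ 34974.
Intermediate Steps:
U(P) = 2*P/(32 + P) (U(P) = (2*P)/(32 + P) = 2*P/(32 + P))
m(r, L) = 100 (m(r, L) = -4 + 104 = 100)
n = 470/3 (n = 100/((2*15/(32 + 15))) = 100/((2*15/47)) = 100/((2*15*(1/47))) = 100/(30/47) = 100*(47/30) = 470/3 ≈ 156.67)
34974 + 1/(45105 + n) = 34974 + 1/(45105 + 470/3) = 34974 + 1/(135785/3) = 34974 + 3/135785 = 4748944593/135785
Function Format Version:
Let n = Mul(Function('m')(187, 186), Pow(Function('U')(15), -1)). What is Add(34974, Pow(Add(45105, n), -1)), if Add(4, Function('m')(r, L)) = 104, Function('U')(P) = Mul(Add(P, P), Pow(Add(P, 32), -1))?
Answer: Rational(4748944593, 135785) ≈ 34974.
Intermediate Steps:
Function('U')(P) = Mul(2, P, Pow(Add(32, P), -1)) (Function('U')(P) = Mul(Mul(2, P), Pow(Add(32, P), -1)) = Mul(2, P, Pow(Add(32, P), -1)))
Function('m')(r, L) = 100 (Function('m')(r, L) = Add(-4, 104) = 100)
n = Rational(470, 3) (n = Mul(100, Pow(Mul(2, 15, Pow(Add(32, 15), -1)), -1)) = Mul(100, Pow(Mul(2, 15, Pow(47, -1)), -1)) = Mul(100, Pow(Mul(2, 15, Rational(1, 47)), -1)) = Mul(100, Pow(Rational(30, 47), -1)) = Mul(100, Rational(47, 30)) = Rational(470, 3) ≈ 156.67)
Add(34974, Pow(Add(45105, n), -1)) = Add(34974, Pow(Add(45105, Rational(470, 3)), -1)) = Add(34974, Pow(Rational(135785, 3), -1)) = Add(34974, Rational(3, 135785)) = Rational(4748944593, 135785)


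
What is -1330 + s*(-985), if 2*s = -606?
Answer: 297125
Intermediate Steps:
s = -303 (s = (½)*(-606) = -303)
-1330 + s*(-985) = -1330 - 303*(-985) = -1330 + 298455 = 297125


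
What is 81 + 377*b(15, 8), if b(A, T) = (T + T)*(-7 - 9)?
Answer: -96431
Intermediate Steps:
b(A, T) = -32*T (b(A, T) = (2*T)*(-16) = -32*T)
81 + 377*b(15, 8) = 81 + 377*(-32*8) = 81 + 377*(-256) = 81 - 96512 = -96431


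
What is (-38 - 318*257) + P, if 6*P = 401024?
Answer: -44780/3 ≈ -14927.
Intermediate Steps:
P = 200512/3 (P = (1/6)*401024 = 200512/3 ≈ 66837.)
(-38 - 318*257) + P = (-38 - 318*257) + 200512/3 = (-38 - 81726) + 200512/3 = -81764 + 200512/3 = -44780/3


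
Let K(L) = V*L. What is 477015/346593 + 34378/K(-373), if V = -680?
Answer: 22150876459/14651641420 ≈ 1.5118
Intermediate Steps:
K(L) = -680*L
477015/346593 + 34378/K(-373) = 477015/346593 + 34378/((-680*(-373))) = 477015*(1/346593) + 34378/253640 = 159005/115531 + 34378*(1/253640) = 159005/115531 + 17189/126820 = 22150876459/14651641420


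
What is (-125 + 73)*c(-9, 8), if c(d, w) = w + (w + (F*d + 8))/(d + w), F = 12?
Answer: -5200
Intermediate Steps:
c(d, w) = w + (8 + w + 12*d)/(d + w) (c(d, w) = w + (w + (12*d + 8))/(d + w) = w + (w + (8 + 12*d))/(d + w) = w + (8 + w + 12*d)/(d + w))
(-125 + 73)*c(-9, 8) = (-125 + 73)*((8 + 8 + 8² + 12*(-9) - 9*8)/(-9 + 8)) = -52*(8 + 8 + 64 - 108 - 72)/(-1) = -(-52)*(-100) = -52*100 = -5200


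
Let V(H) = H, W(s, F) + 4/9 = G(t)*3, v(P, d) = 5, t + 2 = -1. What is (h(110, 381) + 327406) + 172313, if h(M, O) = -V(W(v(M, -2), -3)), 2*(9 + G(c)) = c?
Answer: 8995517/18 ≈ 4.9975e+5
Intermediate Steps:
t = -3 (t = -2 - 1 = -3)
G(c) = -9 + c/2
W(s, F) = -575/18 (W(s, F) = -4/9 + (-9 + (½)*(-3))*3 = -4/9 + (-9 - 3/2)*3 = -4/9 - 21/2*3 = -4/9 - 63/2 = -575/18)
h(M, O) = 575/18 (h(M, O) = -1*(-575/18) = 575/18)
(h(110, 381) + 327406) + 172313 = (575/18 + 327406) + 172313 = 5893883/18 + 172313 = 8995517/18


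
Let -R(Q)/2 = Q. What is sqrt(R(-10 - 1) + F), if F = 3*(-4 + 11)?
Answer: sqrt(43) ≈ 6.5574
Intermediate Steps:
R(Q) = -2*Q
F = 21 (F = 3*7 = 21)
sqrt(R(-10 - 1) + F) = sqrt(-2*(-10 - 1) + 21) = sqrt(-2*(-11) + 21) = sqrt(22 + 21) = sqrt(43)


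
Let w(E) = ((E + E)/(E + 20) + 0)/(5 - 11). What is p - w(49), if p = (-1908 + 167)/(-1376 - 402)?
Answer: 447509/368046 ≈ 1.2159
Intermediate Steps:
p = 1741/1778 (p = -1741/(-1778) = -1741*(-1/1778) = 1741/1778 ≈ 0.97919)
w(E) = -E/(3*(20 + E)) (w(E) = ((2*E)/(20 + E) + 0)/(-6) = (2*E/(20 + E) + 0)*(-⅙) = (2*E/(20 + E))*(-⅙) = -E/(3*(20 + E)))
p - w(49) = 1741/1778 - (-1)*49/(60 + 3*49) = 1741/1778 - (-1)*49/(60 + 147) = 1741/1778 - (-1)*49/207 = 1741/1778 - 1*(-49/207) = 1741/1778 + 49/207 = 447509/368046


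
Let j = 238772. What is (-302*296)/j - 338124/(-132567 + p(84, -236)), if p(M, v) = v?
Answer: 17215754488/7927409479 ≈ 2.1717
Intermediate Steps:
(-302*296)/j - 338124/(-132567 + p(84, -236)) = -302*296/238772 - 338124/(-132567 - 236) = -89392*1/238772 - 338124/(-132803) = -22348/59693 - 338124*(-1/132803) = -22348/59693 + 338124/132803 = 17215754488/7927409479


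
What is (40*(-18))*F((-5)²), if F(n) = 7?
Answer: -5040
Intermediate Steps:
(40*(-18))*F((-5)²) = (40*(-18))*7 = -720*7 = -5040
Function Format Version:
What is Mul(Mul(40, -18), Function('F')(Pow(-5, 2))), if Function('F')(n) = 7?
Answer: -5040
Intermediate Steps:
Mul(Mul(40, -18), Function('F')(Pow(-5, 2))) = Mul(Mul(40, -18), 7) = Mul(-720, 7) = -5040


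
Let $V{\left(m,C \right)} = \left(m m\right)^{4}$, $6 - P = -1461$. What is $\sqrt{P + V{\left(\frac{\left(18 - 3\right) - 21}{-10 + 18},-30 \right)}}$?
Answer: $\frac{3 \sqrt{10683097}}{256} \approx 38.303$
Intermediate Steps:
$P = 1467$ ($P = 6 - -1461 = 6 + 1461 = 1467$)
$V{\left(m,C \right)} = m^{8}$ ($V{\left(m,C \right)} = \left(m^{2}\right)^{4} = m^{8}$)
$\sqrt{P + V{\left(\frac{\left(18 - 3\right) - 21}{-10 + 18},-30 \right)}} = \sqrt{1467 + \left(\frac{\left(18 - 3\right) - 21}{-10 + 18}\right)^{8}} = \sqrt{1467 + \left(\frac{\left(18 - 3\right) - 21}{8}\right)^{8}} = \sqrt{1467 + \left(\left(15 - 21\right) \frac{1}{8}\right)^{8}} = \sqrt{1467 + \left(\left(-6\right) \frac{1}{8}\right)^{8}} = \sqrt{1467 + \left(- \frac{3}{4}\right)^{8}} = \sqrt{1467 + \frac{6561}{65536}} = \sqrt{\frac{96147873}{65536}} = \frac{3 \sqrt{10683097}}{256}$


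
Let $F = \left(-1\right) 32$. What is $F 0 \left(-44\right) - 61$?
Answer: $-61$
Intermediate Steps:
$F = -32$
$F 0 \left(-44\right) - 61 = - 32 \cdot 0 \left(-44\right) - 61 = \left(-32\right) 0 - 61 = 0 - 61 = -61$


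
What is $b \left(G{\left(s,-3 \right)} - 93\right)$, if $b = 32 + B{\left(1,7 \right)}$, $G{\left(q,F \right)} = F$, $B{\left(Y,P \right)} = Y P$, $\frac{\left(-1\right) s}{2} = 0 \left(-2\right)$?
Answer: $-3744$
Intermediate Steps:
$s = 0$ ($s = - 2 \cdot 0 \left(-2\right) = \left(-2\right) 0 = 0$)
$B{\left(Y,P \right)} = P Y$
$b = 39$ ($b = 32 + 7 \cdot 1 = 32 + 7 = 39$)
$b \left(G{\left(s,-3 \right)} - 93\right) = 39 \left(-3 - 93\right) = 39 \left(-96\right) = -3744$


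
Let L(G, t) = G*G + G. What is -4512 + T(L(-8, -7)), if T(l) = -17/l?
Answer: -252689/56 ≈ -4512.3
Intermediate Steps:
L(G, t) = G + G² (L(G, t) = G² + G = G + G²)
-4512 + T(L(-8, -7)) = -4512 - 17*(-1/(8*(1 - 8))) = -4512 - 17/((-8*(-7))) = -4512 - 17/56 = -252689/56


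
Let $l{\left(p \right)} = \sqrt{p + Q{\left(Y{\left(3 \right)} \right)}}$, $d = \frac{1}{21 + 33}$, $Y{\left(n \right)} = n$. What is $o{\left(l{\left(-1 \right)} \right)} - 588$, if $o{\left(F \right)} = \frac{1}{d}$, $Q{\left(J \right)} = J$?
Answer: $-534$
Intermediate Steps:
$d = \frac{1}{54} \approx 0.018519$
$l{\left(p \right)} = \sqrt{3 + p}$ ($l{\left(p \right)} = \sqrt{p + 3} = \sqrt{3 + p}$)
$o{\left(F \right)} = 54$ ($o{\left(F \right)} = \frac{1}{\frac{1}{54}} = 54$)
$o{\left(l{\left(-1 \right)} \right)} - 588 = 54 - 588 = -534$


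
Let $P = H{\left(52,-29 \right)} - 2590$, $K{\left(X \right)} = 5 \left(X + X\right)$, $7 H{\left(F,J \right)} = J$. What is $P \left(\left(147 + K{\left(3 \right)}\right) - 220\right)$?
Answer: $\frac{780837}{7} \approx 1.1155 \cdot 10^{5}$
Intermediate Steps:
$H{\left(F,J \right)} = \frac{J}{7}$
$K{\left(X \right)} = 10 X$ ($K{\left(X \right)} = 5 \cdot 2 X = 10 X$)
$P = - \frac{18159}{7}$ ($P = \frac{1}{7} \left(-29\right) - 2590 = - \frac{29}{7} - 2590 = - \frac{18159}{7} \approx -2594.1$)
$P \left(\left(147 + K{\left(3 \right)}\right) - 220\right) = - \frac{18159 \left(\left(147 + 10 \cdot 3\right) - 220\right)}{7} = - \frac{18159 \left(\left(147 + 30\right) - 220\right)}{7} = - \frac{18159 \left(177 - 220\right)}{7} = \left(- \frac{18159}{7}\right) \left(-43\right) = \frac{780837}{7}$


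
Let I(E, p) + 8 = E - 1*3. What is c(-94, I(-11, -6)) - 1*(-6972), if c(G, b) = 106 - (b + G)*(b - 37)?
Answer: 234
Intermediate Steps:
I(E, p) = -11 + E (I(E, p) = -8 + (E - 1*3) = -8 + (E - 3) = -8 + (-3 + E) = -11 + E)
c(G, b) = 106 - (-37 + b)*(G + b) (c(G, b) = 106 - (G + b)*(-37 + b) = 106 - (-37 + b)*(G + b))
c(-94, I(-11, -6)) - 1*(-6972) = (106 - (-11 - 11)² + 37*(-94) + 37*(-11 - 11) - 1*(-94)*(-11 - 11)) - 1*(-6972) = (106 - 1*(-22)² - 3478 + 37*(-22) - 1*(-94)*(-22)) + 6972 = (106 - 1*484 - 3478 - 814 - 2068) + 6972 = (106 - 484 - 3478 - 814 - 2068) + 6972 = -6738 + 6972 = 234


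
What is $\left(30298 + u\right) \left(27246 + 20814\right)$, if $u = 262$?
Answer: $1468713600$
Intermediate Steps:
$\left(30298 + u\right) \left(27246 + 20814\right) = \left(30298 + 262\right) \left(27246 + 20814\right) = 30560 \cdot 48060 = 1468713600$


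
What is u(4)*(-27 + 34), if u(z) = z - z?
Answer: 0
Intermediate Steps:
u(z) = 0
u(4)*(-27 + 34) = 0*(-27 + 34) = 0*7 = 0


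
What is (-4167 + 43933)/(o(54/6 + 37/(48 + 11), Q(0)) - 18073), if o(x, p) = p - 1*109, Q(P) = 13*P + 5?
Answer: -39766/18177 ≈ -2.1877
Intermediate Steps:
Q(P) = 5 + 13*P
o(x, p) = -109 + p (o(x, p) = p - 109 = -109 + p)
(-4167 + 43933)/(o(54/6 + 37/(48 + 11), Q(0)) - 18073) = (-4167 + 43933)/((-109 + (5 + 13*0)) - 18073) = 39766/((-109 + (5 + 0)) - 18073) = 39766/((-109 + 5) - 18073) = 39766/(-104 - 18073) = 39766/(-18177) = 39766*(-1/18177) = -39766/18177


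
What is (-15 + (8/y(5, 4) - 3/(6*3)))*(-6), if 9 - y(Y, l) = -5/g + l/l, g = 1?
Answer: 1135/13 ≈ 87.308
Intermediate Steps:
y(Y, l) = 13 (y(Y, l) = 9 - (-5/1 + l/l) = 9 - (-5*1 + 1) = 9 - (-5 + 1) = 9 - 1*(-4) = 9 + 4 = 13)
(-15 + (8/y(5, 4) - 3/(6*3)))*(-6) = (-15 + (8/13 - 3/(6*3)))*(-6) = (-15 + (8*(1/13) - 3/18))*(-6) = (-15 + (8/13 - 3*1/18))*(-6) = (-15 + (8/13 - ⅙))*(-6) = (-15 + 35/78)*(-6) = -1135/78*(-6) = 1135/13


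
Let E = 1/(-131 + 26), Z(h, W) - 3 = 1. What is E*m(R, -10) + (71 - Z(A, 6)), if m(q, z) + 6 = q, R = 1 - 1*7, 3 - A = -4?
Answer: 2349/35 ≈ 67.114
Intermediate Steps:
A = 7 (A = 3 - 1*(-4) = 3 + 4 = 7)
Z(h, W) = 4 (Z(h, W) = 3 + 1 = 4)
R = -6 (R = 1 - 7 = -6)
m(q, z) = -6 + q
E = -1/105 (E = 1/(-105) = -1/105 ≈ -0.0095238)
E*m(R, -10) + (71 - Z(A, 6)) = -(-6 - 6)/105 + (71 - 1*4) = -1/105*(-12) + (71 - 4) = 4/35 + 67 = 2349/35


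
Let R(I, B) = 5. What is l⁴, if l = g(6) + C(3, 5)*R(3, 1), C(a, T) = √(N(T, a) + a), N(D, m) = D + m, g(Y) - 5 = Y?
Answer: 289916 + 87120*√11 ≈ 5.7886e+5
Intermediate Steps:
g(Y) = 5 + Y
C(a, T) = √(T + 2*a) (C(a, T) = √((T + a) + a) = √(T + 2*a))
l = 11 + 5*√11 (l = (5 + 6) + √(5 + 2*3)*5 = 11 + √(5 + 6)*5 = 11 + √11*5 = 11 + 5*√11 ≈ 27.583)
l⁴ = (11 + 5*√11)⁴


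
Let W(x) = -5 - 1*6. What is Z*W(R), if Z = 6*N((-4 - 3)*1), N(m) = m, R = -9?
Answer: 462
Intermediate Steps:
W(x) = -11 (W(x) = -5 - 6 = -11)
Z = -42 (Z = 6*((-4 - 3)*1) = 6*(-7*1) = 6*(-7) = -42)
Z*W(R) = -42*(-11) = 462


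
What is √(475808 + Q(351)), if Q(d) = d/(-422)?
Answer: 25*√135573830/422 ≈ 689.79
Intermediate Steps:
Q(d) = -d/422 (Q(d) = d*(-1/422) = -d/422)
√(475808 + Q(351)) = √(475808 - 1/422*351) = √(475808 - 351/422) = √(200790625/422) = 25*√135573830/422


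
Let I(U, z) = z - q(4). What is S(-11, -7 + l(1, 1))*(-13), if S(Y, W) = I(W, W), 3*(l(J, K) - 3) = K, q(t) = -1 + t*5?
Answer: 884/3 ≈ 294.67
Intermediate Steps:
q(t) = -1 + 5*t
l(J, K) = 3 + K/3
I(U, z) = -19 + z (I(U, z) = z - (-1 + 5*4) = z - (-1 + 20) = z - 1*19 = z - 19 = -19 + z)
S(Y, W) = -19 + W
S(-11, -7 + l(1, 1))*(-13) = (-19 + (-7 + (3 + (⅓)*1)))*(-13) = (-19 + (-7 + (3 + ⅓)))*(-13) = (-19 + (-7 + 10/3))*(-13) = (-19 - 11/3)*(-13) = -68/3*(-13) = 884/3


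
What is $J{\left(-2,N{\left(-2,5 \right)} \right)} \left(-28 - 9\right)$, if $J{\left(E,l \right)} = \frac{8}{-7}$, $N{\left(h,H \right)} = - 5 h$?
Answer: $\frac{296}{7} \approx 42.286$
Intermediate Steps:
$J{\left(E,l \right)} = - \frac{8}{7}$ ($J{\left(E,l \right)} = 8 \left(- \frac{1}{7}\right) = - \frac{8}{7}$)
$J{\left(-2,N{\left(-2,5 \right)} \right)} \left(-28 - 9\right) = - \frac{8 \left(-28 - 9\right)}{7} = \left(- \frac{8}{7}\right) \left(-37\right) = \frac{296}{7}$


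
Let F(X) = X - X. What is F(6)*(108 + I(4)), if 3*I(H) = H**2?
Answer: 0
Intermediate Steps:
I(H) = H**2/3
F(X) = 0
F(6)*(108 + I(4)) = 0*(108 + (1/3)*4**2) = 0*(108 + (1/3)*16) = 0*(108 + 16/3) = 0*(340/3) = 0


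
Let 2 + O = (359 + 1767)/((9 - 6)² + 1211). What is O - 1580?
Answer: -963957/610 ≈ -1580.3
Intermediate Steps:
O = -157/610 (O = -2 + (359 + 1767)/((9 - 6)² + 1211) = -2 + 2126/(3² + 1211) = -2 + 2126/(9 + 1211) = -2 + 2126/1220 = -2 + 2126*(1/1220) = -2 + 1063/610 = -157/610 ≈ -0.25738)
O - 1580 = -157/610 - 1580 = -963957/610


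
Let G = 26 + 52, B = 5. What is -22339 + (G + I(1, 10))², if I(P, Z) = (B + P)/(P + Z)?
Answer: -1956523/121 ≈ -16170.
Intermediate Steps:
I(P, Z) = (5 + P)/(P + Z)
G = 78
-22339 + (G + I(1, 10))² = -22339 + (78 + (5 + 1)/(1 + 10))² = -22339 + (78 + 6/11)² = -22339 + (864/11)² = -22339 + 746496/121 = -1956523/121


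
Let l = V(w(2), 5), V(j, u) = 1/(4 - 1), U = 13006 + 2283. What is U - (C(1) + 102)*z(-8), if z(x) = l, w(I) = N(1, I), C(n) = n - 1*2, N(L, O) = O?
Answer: 45766/3 ≈ 15255.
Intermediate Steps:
U = 15289
C(n) = -2 + n (C(n) = n - 2 = -2 + n)
w(I) = I
V(j, u) = 1/3
l = 1/3 ≈ 0.33333
z(x) = 1/3
U - (C(1) + 102)*z(-8) = 15289 - ((-2 + 1) + 102)/3 = 15289 - (-1 + 102)/3 = 15289 - 101/3 = 45766/3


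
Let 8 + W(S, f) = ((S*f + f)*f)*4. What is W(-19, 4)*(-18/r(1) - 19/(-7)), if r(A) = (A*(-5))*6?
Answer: -26912/7 ≈ -3844.6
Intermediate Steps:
r(A) = -30*A (r(A) = -5*A*6 = -30*A)
W(S, f) = -8 + 4*f*(f + S*f) (W(S, f) = -8 + ((S*f + f)*f)*4 = -8 + ((f + S*f)*f)*4 = -8 + (f*(f + S*f))*4 = -8 + 4*f*(f + S*f))
W(-19, 4)*(-18/r(1) - 19/(-7)) = (-8 + 4*4² + 4*(-19)*4²)*(-18/((-30*1)) - 19/(-7)) = (-8 + 4*16 + 4*(-19)*16)*(-18/(-30) - 19*(-⅐)) = (-8 + 64 - 1216)*(-18*(-1/30) + 19/7) = -1160*(⅗ + 19/7) = -1160*116/35 = -26912/7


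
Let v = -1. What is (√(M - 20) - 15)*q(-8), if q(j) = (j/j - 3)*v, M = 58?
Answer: -30 + 2*√38 ≈ -17.671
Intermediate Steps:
q(j) = 2 (q(j) = (j/j - 3)*(-1) = (1 - 3)*(-1) = -2*(-1) = 2)
(√(M - 20) - 15)*q(-8) = (√(58 - 20) - 15)*2 = (√38 - 15)*2 = (-15 + √38)*2 = -30 + 2*√38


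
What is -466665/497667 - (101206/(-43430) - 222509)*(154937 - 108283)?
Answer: 37395421964840669603/3602279635 ≈ 1.0381e+10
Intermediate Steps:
-466665/497667 - (101206/(-43430) - 222509)*(154937 - 108283) = -466665*1/497667 - (101206*(-1/43430) - 222509)*46654 = -155555/165889 - (-50603/21715 - 222509)*46654 = -155555/165889 - (-4831833538)*46654/21715 = -155555/165889 - 1*(-225424361881852/21715) = -155555/165889 + 225424361881852/21715 = 37395421964840669603/3602279635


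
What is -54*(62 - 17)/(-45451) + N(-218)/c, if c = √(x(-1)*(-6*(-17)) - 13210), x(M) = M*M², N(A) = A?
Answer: 2430/45451 + 109*I*√13/208 ≈ 0.053464 + 1.8894*I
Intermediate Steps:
x(M) = M³
c = 32*I*√13 (c = √((-1)³*(-6*(-17)) - 13210) = √(-1*102 - 13210) = √(-102 - 13210) = √(-13312) = 32*I*√13 ≈ 115.38*I)
-54*(62 - 17)/(-45451) + N(-218)/c = -54*(62 - 17)/(-45451) - 218*(-I*√13/416) = -54*45*(-1/45451) - (-109)*I*√13/208 = -2430*(-1/45451) + 109*I*√13/208 = 2430/45451 + 109*I*√13/208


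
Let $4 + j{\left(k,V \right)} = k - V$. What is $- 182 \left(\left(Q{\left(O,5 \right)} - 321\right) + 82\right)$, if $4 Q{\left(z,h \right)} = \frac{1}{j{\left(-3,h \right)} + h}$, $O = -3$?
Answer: $\frac{87009}{2} \approx 43505.0$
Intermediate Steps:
$j{\left(k,V \right)} = -4 + k - V$ ($j{\left(k,V \right)} = -4 - \left(V - k\right) = -4 + k - V$)
$Q{\left(z,h \right)} = - \frac{1}{28}$ ($Q{\left(z,h \right)} = \frac{1}{4 \left(\left(-4 - 3 - h\right) + h\right)} = \frac{1}{4 \left(\left(-7 - h\right) + h\right)} = \frac{1}{4 \left(-7\right)} = \frac{1}{4} \left(- \frac{1}{7}\right) = - \frac{1}{28}$)
$- 182 \left(\left(Q{\left(O,5 \right)} - 321\right) + 82\right) = - 182 \left(\left(- \frac{1}{28} - 321\right) + 82\right) = - 182 \left(- \frac{8989}{28} + 82\right) = \left(-182\right) \left(- \frac{6693}{28}\right) = \frac{87009}{2}$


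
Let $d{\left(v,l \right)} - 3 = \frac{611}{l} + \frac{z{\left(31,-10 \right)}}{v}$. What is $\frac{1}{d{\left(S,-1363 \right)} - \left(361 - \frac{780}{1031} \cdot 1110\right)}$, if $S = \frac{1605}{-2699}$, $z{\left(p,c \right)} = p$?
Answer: $\frac{47987895}{20595863344} \approx 0.00233$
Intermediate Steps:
$S = - \frac{1605}{2699}$ ($S = 1605 \left(- \frac{1}{2699}\right) = - \frac{1605}{2699} \approx -0.59466$)
$d{\left(v,l \right)} = 3 + \frac{31}{v} + \frac{611}{l}$ ($d{\left(v,l \right)} = 3 + \left(\frac{611}{l} + \frac{31}{v}\right) = 3 + \left(\frac{31}{v} + \frac{611}{l}\right) = 3 + \frac{31}{v} + \frac{611}{l}$)
$\frac{1}{d{\left(S,-1363 \right)} - \left(361 - \frac{780}{1031} \cdot 1110\right)} = \frac{1}{\left(3 + \frac{31}{- \frac{1605}{2699}} + \frac{611}{-1363}\right) - \left(361 - \frac{780}{1031} \cdot 1110\right)} = \frac{1}{\left(3 + 31 \left(- \frac{2699}{1605}\right) + 611 \left(- \frac{1}{1363}\right)\right) - \left(361 - 780 \cdot \frac{1}{1031} \cdot 1110\right)} = \frac{1}{\left(3 - \frac{83669}{1605} - \frac{13}{29}\right) + \left(-361 + \frac{780}{1031} \cdot 1110\right)} = \frac{1}{- \frac{2307631}{46545} + \left(-361 + \frac{865800}{1031}\right)} = \frac{1}{- \frac{2307631}{46545} + \frac{493609}{1031}} = \frac{1}{\frac{20595863344}{47987895}} = \frac{47987895}{20595863344}$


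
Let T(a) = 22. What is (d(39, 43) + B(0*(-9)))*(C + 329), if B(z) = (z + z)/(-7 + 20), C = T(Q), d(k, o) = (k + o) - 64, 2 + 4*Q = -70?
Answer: 6318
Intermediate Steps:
Q = -18 (Q = -1/2 + (1/4)*(-70) = -1/2 - 35/2 = -18)
d(k, o) = -64 + k + o
C = 22
B(z) = 2*z/13 (B(z) = (2*z)/13 = (2*z)*(1/13) = 2*z/13)
(d(39, 43) + B(0*(-9)))*(C + 329) = ((-64 + 39 + 43) + 2*(0*(-9))/13)*(22 + 329) = (18 + (2/13)*0)*351 = (18 + 0)*351 = 18*351 = 6318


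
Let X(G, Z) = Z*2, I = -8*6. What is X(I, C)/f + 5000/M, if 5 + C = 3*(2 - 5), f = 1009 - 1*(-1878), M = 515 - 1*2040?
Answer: -579108/176107 ≈ -3.2884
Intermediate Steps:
I = -48
M = -1525 (M = 515 - 2040 = -1525)
f = 2887 (f = 1009 + 1878 = 2887)
C = -14 (C = -5 + 3*(2 - 5) = -5 + 3*(-3) = -5 - 9 = -14)
X(G, Z) = 2*Z
X(I, C)/f + 5000/M = (2*(-14))/2887 + 5000/(-1525) = -28*1/2887 + 5000*(-1/1525) = -28/2887 - 200/61 = -579108/176107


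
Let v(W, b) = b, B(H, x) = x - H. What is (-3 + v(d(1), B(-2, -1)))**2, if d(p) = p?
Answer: 4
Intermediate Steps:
(-3 + v(d(1), B(-2, -1)))**2 = (-3 + (-1 - 1*(-2)))**2 = (-3 + (-1 + 2))**2 = (-3 + 1)**2 = (-2)**2 = 4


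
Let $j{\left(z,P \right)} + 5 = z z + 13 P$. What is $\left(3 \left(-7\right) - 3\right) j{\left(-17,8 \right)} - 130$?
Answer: $-9442$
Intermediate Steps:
$j{\left(z,P \right)} = -5 + z^{2} + 13 P$ ($j{\left(z,P \right)} = -5 + \left(z z + 13 P\right) = -5 + \left(z^{2} + 13 P\right) = -5 + z^{2} + 13 P$)
$\left(3 \left(-7\right) - 3\right) j{\left(-17,8 \right)} - 130 = \left(3 \left(-7\right) - 3\right) \left(-5 + \left(-17\right)^{2} + 13 \cdot 8\right) - 130 = \left(-21 - 3\right) \left(-5 + 289 + 104\right) - 130 = \left(-24\right) 388 - 130 = -9312 - 130 = -9442$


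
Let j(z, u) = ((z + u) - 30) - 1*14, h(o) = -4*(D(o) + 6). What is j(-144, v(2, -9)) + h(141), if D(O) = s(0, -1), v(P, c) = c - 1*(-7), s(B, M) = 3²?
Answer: -250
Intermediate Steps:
s(B, M) = 9
v(P, c) = 7 + c (v(P, c) = c + 7 = 7 + c)
D(O) = 9
h(o) = -60 (h(o) = -4*(9 + 6) = -4*15 = -60)
j(z, u) = -44 + u + z (j(z, u) = ((u + z) - 30) - 14 = (-30 + u + z) - 14 = -44 + u + z)
j(-144, v(2, -9)) + h(141) = (-44 + (7 - 9) - 144) - 60 = (-44 - 2 - 144) - 60 = -190 - 60 = -250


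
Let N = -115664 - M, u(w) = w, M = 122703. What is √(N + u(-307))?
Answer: I*√238674 ≈ 488.54*I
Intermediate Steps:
N = -238367 (N = -115664 - 1*122703 = -115664 - 122703 = -238367)
√(N + u(-307)) = √(-238367 - 307) = √(-238674) = I*√238674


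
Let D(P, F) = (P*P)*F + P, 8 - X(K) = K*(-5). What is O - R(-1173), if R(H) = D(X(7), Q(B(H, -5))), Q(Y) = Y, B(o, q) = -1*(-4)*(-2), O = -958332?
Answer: -943583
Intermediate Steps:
B(o, q) = -8 (B(o, q) = 4*(-2) = -8)
X(K) = 8 + 5*K (X(K) = 8 - K*(-5) = 8 - (-5)*K = 8 + 5*K)
D(P, F) = P + F*P² (D(P, F) = P²*F + P = F*P² + P = P + F*P²)
R(H) = -14749 (R(H) = (8 + 5*7)*(1 - 8*(8 + 5*7)) = (8 + 35)*(1 - 8*(8 + 35)) = 43*(1 - 8*43) = 43*(1 - 344) = 43*(-343) = -14749)
O - R(-1173) = -958332 - 1*(-14749) = -958332 + 14749 = -943583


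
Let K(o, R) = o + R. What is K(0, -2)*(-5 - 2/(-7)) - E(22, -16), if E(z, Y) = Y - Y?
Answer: 66/7 ≈ 9.4286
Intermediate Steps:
E(z, Y) = 0
K(o, R) = R + o
K(0, -2)*(-5 - 2/(-7)) - E(22, -16) = (-2 + 0)*(-5 - 2/(-7)) - 1*0 = -2*(-5 - 2*(-⅐)) + 0 = -2*(-5 + 2/7) + 0 = -2*(-33/7) + 0 = 66/7 + 0 = 66/7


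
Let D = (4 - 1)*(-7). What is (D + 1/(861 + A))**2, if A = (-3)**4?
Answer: 391287961/887364 ≈ 440.96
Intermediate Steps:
A = 81
D = -21 (D = 3*(-7) = -21)
(D + 1/(861 + A))**2 = (-21 + 1/(861 + 81))**2 = (-21 + 1/942)**2 = (-19781/942)**2 = 391287961/887364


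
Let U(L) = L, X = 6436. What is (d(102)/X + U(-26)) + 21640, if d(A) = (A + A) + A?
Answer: 69554005/3218 ≈ 21614.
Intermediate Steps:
d(A) = 3*A (d(A) = 2*A + A = 3*A)
(d(102)/X + U(-26)) + 21640 = ((3*102)/6436 - 26) + 21640 = (306*(1/6436) - 26) + 21640 = (153/3218 - 26) + 21640 = -83515/3218 + 21640 = 69554005/3218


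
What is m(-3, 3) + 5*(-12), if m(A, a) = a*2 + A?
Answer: -57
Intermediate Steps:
m(A, a) = A + 2*a (m(A, a) = 2*a + A = A + 2*a)
m(-3, 3) + 5*(-12) = (-3 + 2*3) + 5*(-12) = (-3 + 6) - 60 = 3 - 60 = -57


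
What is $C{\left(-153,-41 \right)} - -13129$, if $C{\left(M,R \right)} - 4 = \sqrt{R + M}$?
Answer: $13133 + i \sqrt{194} \approx 13133.0 + 13.928 i$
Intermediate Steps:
$C{\left(M,R \right)} = 4 + \sqrt{M + R}$ ($C{\left(M,R \right)} = 4 + \sqrt{R + M} = 4 + \sqrt{M + R}$)
$C{\left(-153,-41 \right)} - -13129 = \left(4 + \sqrt{-153 - 41}\right) - -13129 = \left(4 + \sqrt{-194}\right) + 13129 = \left(4 + i \sqrt{194}\right) + 13129 = 13133 + i \sqrt{194}$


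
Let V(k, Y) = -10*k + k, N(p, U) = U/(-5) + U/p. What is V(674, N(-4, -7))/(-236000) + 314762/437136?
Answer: 343462049/460554000 ≈ 0.74576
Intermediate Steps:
N(p, U) = -U/5 + U/p (N(p, U) = U*(-⅕) + U/p = -U/5 + U/p)
V(k, Y) = -9*k
V(674, N(-4, -7))/(-236000) + 314762/437136 = -9*674/(-236000) + 314762/437136 = -6066*(-1/236000) + 314762*(1/437136) = 3033/118000 + 22483/31224 = 343462049/460554000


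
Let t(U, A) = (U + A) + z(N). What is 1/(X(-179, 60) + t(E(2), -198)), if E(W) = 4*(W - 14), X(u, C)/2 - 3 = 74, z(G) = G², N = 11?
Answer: 1/29 ≈ 0.034483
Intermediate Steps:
X(u, C) = 154 (X(u, C) = 6 + 2*74 = 6 + 148 = 154)
E(W) = -56 + 4*W (E(W) = 4*(-14 + W) = -56 + 4*W)
t(U, A) = 121 + A + U (t(U, A) = (U + A) + 11² = (A + U) + 121 = 121 + A + U)
1/(X(-179, 60) + t(E(2), -198)) = 1/(154 + (121 - 198 + (-56 + 4*2))) = 1/(154 + (121 - 198 + (-56 + 8))) = 1/(154 + (121 - 198 - 48)) = 1/(154 - 125) = 1/29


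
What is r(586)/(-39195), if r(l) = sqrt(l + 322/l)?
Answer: -sqrt(50354687)/11484135 ≈ -0.00061790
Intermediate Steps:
r(586)/(-39195) = sqrt(586 + 322/586)/(-39195) = sqrt(586 + 322*(1/586))*(-1/39195) = sqrt(586 + 161/293)*(-1/39195) = sqrt(171859/293)*(-1/39195) = (sqrt(50354687)/293)*(-1/39195) = -sqrt(50354687)/11484135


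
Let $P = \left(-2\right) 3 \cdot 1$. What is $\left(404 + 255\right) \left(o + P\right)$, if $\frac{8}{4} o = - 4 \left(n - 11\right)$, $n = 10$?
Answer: $-2636$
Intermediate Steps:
$P = -6$ ($P = \left(-6\right) 1 = -6$)
$o = 2$ ($o = \frac{\left(-4\right) \left(10 - 11\right)}{2} = \frac{\left(-4\right) \left(-1\right)}{2} = \frac{1}{2} \cdot 4 = 2$)
$\left(404 + 255\right) \left(o + P\right) = \left(404 + 255\right) \left(2 - 6\right) = 659 \left(-4\right) = -2636$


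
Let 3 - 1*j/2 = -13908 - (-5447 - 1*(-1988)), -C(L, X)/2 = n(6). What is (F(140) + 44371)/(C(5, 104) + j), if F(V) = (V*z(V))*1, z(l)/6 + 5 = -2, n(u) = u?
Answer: 38491/20892 ≈ 1.8424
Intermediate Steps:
z(l) = -42 (z(l) = -30 + 6*(-2) = -30 - 12 = -42)
C(L, X) = -12 (C(L, X) = -2*6 = -12)
F(V) = -42*V (F(V) = (V*(-42))*1 = -42*V*1 = -42*V)
j = 20904 (j = 6 - 2*(-13908 - (-5447 - 1*(-1988))) = 6 - 2*(-13908 - (-5447 + 1988)) = 6 - 2*(-13908 - 1*(-3459)) = 6 - 2*(-13908 + 3459) = 6 - 2*(-10449) = 6 + 20898 = 20904)
(F(140) + 44371)/(C(5, 104) + j) = (-42*140 + 44371)/(-12 + 20904) = (-5880 + 44371)/20892 = 38491*(1/20892) = 38491/20892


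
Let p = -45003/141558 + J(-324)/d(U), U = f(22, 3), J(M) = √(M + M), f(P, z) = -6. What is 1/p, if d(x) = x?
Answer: -707837186/40302364729 + 6679555788*I*√2/40302364729 ≈ -0.017563 + 0.23439*I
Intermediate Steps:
J(M) = √2*√M (J(M) = √(2*M) = √2*√M)
U = -6
p = -15001/47186 - 3*I*√2 (p = -45003/141558 + (√2*√(-324))/(-6) = -45003*1/141558 + (√2*(18*I))*(-⅙) = -15001/47186 + (18*I*√2)*(-⅙) = -15001/47186 - 3*I*√2 ≈ -0.31791 - 4.2426*I)
1/p = 1/(-15001/47186 - 3*I*√2)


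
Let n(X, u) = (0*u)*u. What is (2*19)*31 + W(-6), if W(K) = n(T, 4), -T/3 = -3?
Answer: 1178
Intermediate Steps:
T = 9 (T = -3*(-3) = 9)
n(X, u) = 0 (n(X, u) = 0*u = 0)
W(K) = 0
(2*19)*31 + W(-6) = (2*19)*31 + 0 = 38*31 + 0 = 1178 + 0 = 1178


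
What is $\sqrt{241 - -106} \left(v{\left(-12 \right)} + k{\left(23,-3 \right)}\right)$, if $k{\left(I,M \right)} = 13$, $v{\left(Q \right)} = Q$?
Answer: $\sqrt{347} \approx 18.628$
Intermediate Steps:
$\sqrt{241 - -106} \left(v{\left(-12 \right)} + k{\left(23,-3 \right)}\right) = \sqrt{241 - -106} \left(-12 + 13\right) = \sqrt{241 + 106} \cdot 1 = \sqrt{347} \cdot 1 = \sqrt{347}$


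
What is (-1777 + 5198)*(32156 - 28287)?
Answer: 13235849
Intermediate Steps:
(-1777 + 5198)*(32156 - 28287) = 3421*3869 = 13235849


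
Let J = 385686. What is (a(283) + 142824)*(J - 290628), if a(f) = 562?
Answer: 13629986388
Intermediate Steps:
(a(283) + 142824)*(J - 290628) = (562 + 142824)*(385686 - 290628) = 143386*95058 = 13629986388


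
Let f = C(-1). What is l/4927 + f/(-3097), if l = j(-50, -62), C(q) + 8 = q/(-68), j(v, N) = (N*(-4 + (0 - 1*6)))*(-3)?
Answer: -389033199/1037606492 ≈ -0.37493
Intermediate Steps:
j(v, N) = 30*N (j(v, N) = (N*(-4 + (0 - 6)))*(-3) = (N*(-4 - 6))*(-3) = (N*(-10))*(-3) = -10*N*(-3) = 30*N)
C(q) = -8 - q/68 (C(q) = -8 + q/(-68) = -8 + q*(-1/68) = -8 - q/68)
f = -543/68 (f = -8 - 1/68*(-1) = -8 + 1/68 = -543/68 ≈ -7.9853)
l = -1860 (l = 30*(-62) = -1860)
l/4927 + f/(-3097) = -1860/4927 - 543/68/(-3097) = -1860*1/4927 - 543/68*(-1/3097) = -1860/4927 + 543/210596 = -389033199/1037606492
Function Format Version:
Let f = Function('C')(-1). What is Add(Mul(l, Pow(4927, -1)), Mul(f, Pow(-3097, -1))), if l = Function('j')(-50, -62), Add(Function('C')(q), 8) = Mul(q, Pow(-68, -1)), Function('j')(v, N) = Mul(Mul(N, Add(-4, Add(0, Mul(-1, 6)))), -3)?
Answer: Rational(-389033199, 1037606492) ≈ -0.37493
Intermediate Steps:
Function('j')(v, N) = Mul(30, N) (Function('j')(v, N) = Mul(Mul(N, Add(-4, Add(0, -6))), -3) = Mul(Mul(N, Add(-4, -6)), -3) = Mul(Mul(N, -10), -3) = Mul(Mul(-10, N), -3) = Mul(30, N))
Function('C')(q) = Add(-8, Mul(Rational(-1, 68), q)) (Function('C')(q) = Add(-8, Mul(q, Pow(-68, -1))) = Add(-8, Mul(q, Rational(-1, 68))) = Add(-8, Mul(Rational(-1, 68), q)))
f = Rational(-543, 68) (f = Add(-8, Mul(Rational(-1, 68), -1)) = Add(-8, Rational(1, 68)) = Rational(-543, 68) ≈ -7.9853)
l = -1860 (l = Mul(30, -62) = -1860)
Add(Mul(l, Pow(4927, -1)), Mul(f, Pow(-3097, -1))) = Add(Mul(-1860, Pow(4927, -1)), Mul(Rational(-543, 68), Pow(-3097, -1))) = Add(Mul(-1860, Rational(1, 4927)), Mul(Rational(-543, 68), Rational(-1, 3097))) = Add(Rational(-1860, 4927), Rational(543, 210596)) = Rational(-389033199, 1037606492)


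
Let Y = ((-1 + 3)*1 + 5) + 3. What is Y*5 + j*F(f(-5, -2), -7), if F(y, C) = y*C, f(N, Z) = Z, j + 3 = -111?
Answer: -1546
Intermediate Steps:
j = -114 (j = -3 - 111 = -114)
Y = 10 (Y = (2*1 + 5) + 3 = (2 + 5) + 3 = 7 + 3 = 10)
F(y, C) = C*y
Y*5 + j*F(f(-5, -2), -7) = 10*5 - (-798)*(-2) = 50 - 114*14 = 50 - 1596 = -1546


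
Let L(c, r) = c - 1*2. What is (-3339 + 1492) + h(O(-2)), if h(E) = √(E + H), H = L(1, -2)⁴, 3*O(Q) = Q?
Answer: -1847 + √3/3 ≈ -1846.4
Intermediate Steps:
O(Q) = Q/3
L(c, r) = -2 + c (L(c, r) = c - 2 = -2 + c)
H = 1 (H = (-2 + 1)⁴ = (-1)⁴ = 1)
h(E) = √(1 + E) (h(E) = √(E + 1) = √(1 + E))
(-3339 + 1492) + h(O(-2)) = (-3339 + 1492) + √(1 + (⅓)*(-2)) = -1847 + √(1 - ⅔) = -1847 + √(⅓) = -1847 + √3/3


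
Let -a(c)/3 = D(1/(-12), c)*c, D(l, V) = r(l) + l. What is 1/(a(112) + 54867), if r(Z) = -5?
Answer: 1/56575 ≈ 1.7676e-5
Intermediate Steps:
D(l, V) = -5 + l
a(c) = 61*c/4 (a(c) = -3*(-5 + 1/(-12))*c = -3*(-5 - 1/12)*c = -(-61)*c/4 = 61*c/4)
1/(a(112) + 54867) = 1/((61/4)*112 + 54867) = 1/(1708 + 54867) = 1/56575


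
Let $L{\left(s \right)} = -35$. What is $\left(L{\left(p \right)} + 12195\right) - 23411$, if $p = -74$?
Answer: $-11251$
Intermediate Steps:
$\left(L{\left(p \right)} + 12195\right) - 23411 = \left(-35 + 12195\right) - 23411 = 12160 - 23411 = -11251$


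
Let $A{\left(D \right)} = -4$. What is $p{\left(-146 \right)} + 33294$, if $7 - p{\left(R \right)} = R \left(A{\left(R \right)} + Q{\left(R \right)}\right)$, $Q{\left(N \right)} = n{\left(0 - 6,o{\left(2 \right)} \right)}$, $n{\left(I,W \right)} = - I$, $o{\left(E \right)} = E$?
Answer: $33593$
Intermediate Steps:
$Q{\left(N \right)} = 6$ ($Q{\left(N \right)} = - (0 - 6) = \left(-1\right) \left(-6\right) = 6$)
$p{\left(R \right)} = 7 - 2 R$ ($p{\left(R \right)} = 7 - R \left(-4 + 6\right) = 7 - R 2 = 7 - 2 R$)
$p{\left(-146 \right)} + 33294 = \left(7 - -292\right) + 33294 = \left(7 + 292\right) + 33294 = 299 + 33294 = 33593$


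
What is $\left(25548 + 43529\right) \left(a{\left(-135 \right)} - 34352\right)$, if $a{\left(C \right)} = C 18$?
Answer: $-2540790214$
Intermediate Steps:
$a{\left(C \right)} = 18 C$
$\left(25548 + 43529\right) \left(a{\left(-135 \right)} - 34352\right) = \left(25548 + 43529\right) \left(18 \left(-135\right) - 34352\right) = 69077 \left(-2430 - 34352\right) = 69077 \left(-36782\right) = -2540790214$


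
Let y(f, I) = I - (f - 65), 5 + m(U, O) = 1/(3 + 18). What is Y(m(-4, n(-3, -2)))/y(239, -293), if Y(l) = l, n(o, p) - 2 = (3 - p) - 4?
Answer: 104/9807 ≈ 0.010605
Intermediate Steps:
n(o, p) = 1 - p (n(o, p) = 2 + ((3 - p) - 4) = 2 + (-1 - p) = 1 - p)
m(U, O) = -104/21 (m(U, O) = -5 + 1/(3 + 18) = -5 + 1/21 = -104/21)
y(f, I) = 65 + I - f (y(f, I) = I - (-65 + f) = I + (65 - f) = 65 + I - f)
Y(m(-4, n(-3, -2)))/y(239, -293) = -104/(21*(65 - 293 - 1*239)) = -104/(21*(65 - 293 - 239)) = -104/21/(-467) = -104/21*(-1/467) = 104/9807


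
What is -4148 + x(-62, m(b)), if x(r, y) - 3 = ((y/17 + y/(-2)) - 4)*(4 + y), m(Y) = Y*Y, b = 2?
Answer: -71249/17 ≈ -4191.1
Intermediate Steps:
m(Y) = Y²
x(r, y) = 3 + (-4 - 15*y/34)*(4 + y) (x(r, y) = 3 + ((y/17 + y/(-2)) - 4)*(4 + y) = 3 + ((y*(1/17) + y*(-½)) - 4)*(4 + y) = 3 + ((y/17 - y/2) - 4)*(4 + y) = 3 + (-15*y/34 - 4)*(4 + y) = 3 + (-4 - 15*y/34)*(4 + y))
-4148 + x(-62, m(b)) = -4148 + (-13 - 98/17*2² - 15*(2²)²/34) = -4148 + (-13 - 98/17*4 - 15/34*4²) = -4148 + (-13 - 392/17 - 15/34*16) = -4148 + (-13 - 392/17 - 120/17) = -4148 - 733/17 = -71249/17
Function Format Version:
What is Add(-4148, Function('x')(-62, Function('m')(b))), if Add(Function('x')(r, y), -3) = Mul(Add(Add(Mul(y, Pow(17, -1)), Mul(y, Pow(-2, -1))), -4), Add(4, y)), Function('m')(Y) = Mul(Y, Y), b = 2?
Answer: Rational(-71249, 17) ≈ -4191.1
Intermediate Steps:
Function('m')(Y) = Pow(Y, 2)
Function('x')(r, y) = Add(3, Mul(Add(-4, Mul(Rational(-15, 34), y)), Add(4, y))) (Function('x')(r, y) = Add(3, Mul(Add(Add(Mul(y, Pow(17, -1)), Mul(y, Pow(-2, -1))), -4), Add(4, y))) = Add(3, Mul(Add(Add(Mul(y, Rational(1, 17)), Mul(y, Rational(-1, 2))), -4), Add(4, y))) = Add(3, Mul(Add(Add(Mul(Rational(1, 17), y), Mul(Rational(-1, 2), y)), -4), Add(4, y))) = Add(3, Mul(Add(Mul(Rational(-15, 34), y), -4), Add(4, y))) = Add(3, Mul(Add(-4, Mul(Rational(-15, 34), y)), Add(4, y))))
Add(-4148, Function('x')(-62, Function('m')(b))) = Add(-4148, Add(-13, Mul(Rational(-98, 17), Pow(2, 2)), Mul(Rational(-15, 34), Pow(Pow(2, 2), 2)))) = Add(-4148, Add(-13, Mul(Rational(-98, 17), 4), Mul(Rational(-15, 34), Pow(4, 2)))) = Add(-4148, Add(-13, Rational(-392, 17), Mul(Rational(-15, 34), 16))) = Add(-4148, Add(-13, Rational(-392, 17), Rational(-120, 17))) = Add(-4148, Rational(-733, 17)) = Rational(-71249, 17)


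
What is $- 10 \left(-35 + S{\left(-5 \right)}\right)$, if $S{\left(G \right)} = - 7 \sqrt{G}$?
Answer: $350 + 70 i \sqrt{5} \approx 350.0 + 156.52 i$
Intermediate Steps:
$- 10 \left(-35 + S{\left(-5 \right)}\right) = - 10 \left(-35 - 7 \sqrt{-5}\right) = - 10 \left(-35 - 7 i \sqrt{5}\right) = 350 + 70 i \sqrt{5}$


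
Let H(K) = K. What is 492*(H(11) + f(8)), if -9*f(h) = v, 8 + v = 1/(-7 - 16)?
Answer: 403768/69 ≈ 5851.7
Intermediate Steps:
v = -185/23 (v = -8 + 1/(-7 - 16) = -8 + 1/(-23) = -8 - 1/23 = -185/23 ≈ -8.0435)
f(h) = 185/207 (f(h) = -⅑*(-185/23) = 185/207)
492*(H(11) + f(8)) = 492*(11 + 185/207) = 492*(2462/207) = 403768/69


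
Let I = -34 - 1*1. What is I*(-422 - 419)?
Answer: 29435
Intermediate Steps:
I = -35 (I = -34 - 1 = -35)
I*(-422 - 419) = -35*(-422 - 419) = -35*(-841) = 29435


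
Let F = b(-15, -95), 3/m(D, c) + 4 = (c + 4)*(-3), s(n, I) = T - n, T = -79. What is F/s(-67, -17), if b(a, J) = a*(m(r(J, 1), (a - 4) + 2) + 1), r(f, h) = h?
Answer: 19/14 ≈ 1.3571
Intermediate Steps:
s(n, I) = -79 - n
m(D, c) = 3/(-16 - 3*c) (m(D, c) = 3/(-4 + (c + 4)*(-3)) = 3/(-4 + (4 + c)*(-3)) = 3/(-4 + (-12 - 3*c)) = 3/(-16 - 3*c))
b(a, J) = a*(1 - 3/(10 + 3*a)) (b(a, J) = a*(-3/(16 + 3*((a - 4) + 2)) + 1) = a*(-3/(16 + 3*((-4 + a) + 2)) + 1) = a*(-3/(16 + 3*(-2 + a)) + 1) = a*(-3/(16 + (-6 + 3*a)) + 1) = a*(-3/(10 + 3*a) + 1) = a*(1 - 3/(10 + 3*a)))
F = -114/7 (F = -15*(7 + 3*(-15))/(10 + 3*(-15)) = -15*(7 - 45)/(10 - 45) = -15*(-38)/(-35) = -15*(-1/35)*(-38) = -114/7 ≈ -16.286)
F/s(-67, -17) = -114/(7*(-79 - 1*(-67))) = -114/(7*(-79 + 67)) = -114/7/(-12) = -114/7*(-1/12) = 19/14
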